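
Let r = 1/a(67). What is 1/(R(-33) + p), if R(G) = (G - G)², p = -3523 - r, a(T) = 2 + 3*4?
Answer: -14/49323 ≈ -0.00028384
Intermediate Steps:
a(T) = 14 (a(T) = 2 + 12 = 14)
r = 1/14 ≈ 0.071429
p = -49323/14 (p = -3523 - 1*1/14 = -3523 - 1/14 = -49323/14 ≈ -3523.1)
R(G) = 0 (R(G) = 0² = 0)
1/(R(-33) + p) = 1/(0 - 49323/14) = 1/(-49323/14) = -14/49323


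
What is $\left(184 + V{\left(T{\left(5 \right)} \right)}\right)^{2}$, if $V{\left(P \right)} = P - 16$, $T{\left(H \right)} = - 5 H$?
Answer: $20449$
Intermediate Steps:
$V{\left(P \right)} = -16 + P$ ($V{\left(P \right)} = P - 16 = -16 + P$)
$\left(184 + V{\left(T{\left(5 \right)} \right)}\right)^{2} = \left(184 - 41\right)^{2} = 143^{2} = 20449$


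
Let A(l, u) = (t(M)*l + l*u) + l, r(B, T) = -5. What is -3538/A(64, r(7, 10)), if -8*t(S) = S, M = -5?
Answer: 1769/108 ≈ 16.380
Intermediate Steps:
t(S) = -S/8
A(l, u) = 13*l/8 + l*u (A(l, u) = ((-⅛*(-5))*l + l*u) + l = (5*l/8 + l*u) + l = 13*l/8 + l*u)
-3538/A(64, r(7, 10)) = -3538*1/(8*(13 + 8*(-5))) = -3538*1/(8*(13 - 40)) = -3538/((⅛)*64*(-27)) = -3538/(-216) = -3538*(-1/216) = 1769/108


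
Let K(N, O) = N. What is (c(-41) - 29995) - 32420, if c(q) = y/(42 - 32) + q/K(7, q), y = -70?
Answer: -436995/7 ≈ -62428.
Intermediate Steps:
c(q) = -7 + q/7 (c(q) = -70/(42 - 32) + q/7 = -70/10 + q*(⅐) = -70*⅒ + q/7 = -7 + q/7)
(c(-41) - 29995) - 32420 = ((-7 + (⅐)*(-41)) - 29995) - 32420 = ((-7 - 41/7) - 29995) - 32420 = (-90/7 - 29995) - 32420 = -210055/7 - 32420 = -436995/7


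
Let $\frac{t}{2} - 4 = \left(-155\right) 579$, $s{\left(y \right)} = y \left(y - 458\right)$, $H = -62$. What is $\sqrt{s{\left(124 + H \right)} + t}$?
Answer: $17 i \sqrt{706} \approx 451.7 i$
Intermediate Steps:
$s{\left(y \right)} = y \left(-458 + y\right)$
$t = -179482$ ($t = 8 + 2 \left(\left(-155\right) 579\right) = 8 + 2 \left(-89745\right) = 8 - 179490 = -179482$)
$\sqrt{s{\left(124 + H \right)} + t} = \sqrt{\left(124 - 62\right) \left(-458 + \left(124 - 62\right)\right) - 179482} = \sqrt{62 \left(-458 + 62\right) - 179482} = \sqrt{62 \left(-396\right) - 179482} = \sqrt{-24552 - 179482} = \sqrt{-204034} = 17 i \sqrt{706}$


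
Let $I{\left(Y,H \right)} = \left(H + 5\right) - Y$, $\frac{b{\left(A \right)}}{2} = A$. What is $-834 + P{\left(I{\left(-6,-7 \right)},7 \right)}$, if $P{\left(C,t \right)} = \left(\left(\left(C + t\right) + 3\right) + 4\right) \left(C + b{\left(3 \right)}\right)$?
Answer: $-654$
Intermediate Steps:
$b{\left(A \right)} = 2 A$
$I{\left(Y,H \right)} = 5 + H - Y$ ($I{\left(Y,H \right)} = \left(5 + H\right) - Y = 5 + H - Y$)
$P{\left(C,t \right)} = \left(6 + C\right) \left(7 + C + t\right)$ ($P{\left(C,t \right)} = \left(\left(\left(C + t\right) + 3\right) + 4\right) \left(C + 2 \cdot 3\right) = \left(\left(3 + C + t\right) + 4\right) \left(C + 6\right) = \left(7 + C + t\right) \left(6 + C\right) = \left(6 + C\right) \left(7 + C + t\right)$)
$-834 + P{\left(I{\left(-6,-7 \right)},7 \right)} = -834 + \left(42 + \left(5 - 7 - -6\right)^{2} + 6 \cdot 7 + 13 \left(5 - 7 - -6\right) + \left(5 - 7 - -6\right) 7\right) = -834 + \left(42 + \left(5 - 7 + 6\right)^{2} + 42 + 13 \left(5 - 7 + 6\right) + \left(5 - 7 + 6\right) 7\right) = -834 + \left(42 + 4^{2} + 42 + 13 \cdot 4 + 4 \cdot 7\right) = -834 + \left(42 + 16 + 42 + 52 + 28\right) = -834 + 180 = -654$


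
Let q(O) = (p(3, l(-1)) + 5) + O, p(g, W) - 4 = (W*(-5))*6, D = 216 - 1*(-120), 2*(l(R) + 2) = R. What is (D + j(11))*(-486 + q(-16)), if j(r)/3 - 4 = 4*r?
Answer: -200640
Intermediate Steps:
j(r) = 12 + 12*r (j(r) = 12 + 3*(4*r) = 12 + 12*r)
l(R) = -2 + R/2
D = 336 (D = 216 + 120 = 336)
p(g, W) = 4 - 30*W (p(g, W) = 4 + (W*(-5))*6 = 4 - 5*W*6 = 4 - 30*W)
q(O) = 84 + O (q(O) = ((4 - 30*(-2 + (1/2)*(-1))) + 5) + O = ((4 - 30*(-2 - 1/2)) + 5) + O = ((4 - 30*(-5/2)) + 5) + O = ((4 + 75) + 5) + O = (79 + 5) + O = 84 + O)
(D + j(11))*(-486 + q(-16)) = (336 + (12 + 12*11))*(-486 + (84 - 16)) = (336 + (12 + 132))*(-486 + 68) = (336 + 144)*(-418) = 480*(-418) = -200640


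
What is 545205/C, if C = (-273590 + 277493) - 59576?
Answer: -545205/55673 ≈ -9.7930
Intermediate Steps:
C = -55673 (C = 3903 - 59576 = -55673)
545205/C = 545205/(-55673) = 545205*(-1/55673) = -545205/55673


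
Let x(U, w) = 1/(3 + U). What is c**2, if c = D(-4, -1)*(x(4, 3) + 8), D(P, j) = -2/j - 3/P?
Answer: 393129/784 ≈ 501.44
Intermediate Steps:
D(P, j) = -3/P - 2/j
c = 627/28 (c = (-3/(-4) - 2/(-1))*(1/(3 + 4) + 8) = (-3*(-1/4) - 2*(-1))*(1/7 + 8) = (3/4 + 2)*(1/7 + 8) = (11/4)*(57/7) = 627/28 ≈ 22.393)
c**2 = (627/28)**2 = 393129/784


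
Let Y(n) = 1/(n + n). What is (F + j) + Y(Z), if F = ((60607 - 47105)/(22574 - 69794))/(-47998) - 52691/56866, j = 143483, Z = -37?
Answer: 171057114031623681311/1192184682448380 ≈ 1.4348e+5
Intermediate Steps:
F = -29855392254307/32221207633740 (F = (13502/(-47220))*(-1/47998) - 52691*1/56866 = (13502*(-1/47220))*(-1/47998) - 52691/56866 = -6751/23610*(-1/47998) - 52691/56866 = 6751/1133232780 - 52691/56866 = -29855392254307/32221207633740 ≈ -0.92658)
Y(n) = 1/(2*n)
(F + j) + Y(Z) = (-29855392254307/32221207633740 + 143483) + (½)/(-37) = 4623165679519662113/32221207633740 + (½)*(-1/37) = 4623165679519662113/32221207633740 - 1/74 = 171057114031623681311/1192184682448380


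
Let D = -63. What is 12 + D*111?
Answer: -6981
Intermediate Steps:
12 + D*111 = 12 - 63*111 = 12 - 6993 = -6981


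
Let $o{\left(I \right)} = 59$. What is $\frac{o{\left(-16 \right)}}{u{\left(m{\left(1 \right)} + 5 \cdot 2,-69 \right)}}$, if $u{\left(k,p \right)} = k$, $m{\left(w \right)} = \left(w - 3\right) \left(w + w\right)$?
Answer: $\frac{59}{6} \approx 9.8333$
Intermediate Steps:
$m{\left(w \right)} = 2 w \left(-3 + w\right)$ ($m{\left(w \right)} = \left(-3 + w\right) 2 w = 2 w \left(-3 + w\right)$)
$\frac{o{\left(-16 \right)}}{u{\left(m{\left(1 \right)} + 5 \cdot 2,-69 \right)}} = \frac{59}{2 \cdot 1 \left(-3 + 1\right) + 5 \cdot 2} = \frac{59}{2 \cdot 1 \left(-2\right) + 10} = \frac{59}{-4 + 10} = \frac{59}{6}$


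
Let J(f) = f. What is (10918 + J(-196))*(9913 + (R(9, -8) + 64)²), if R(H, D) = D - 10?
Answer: 128974938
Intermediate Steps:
R(H, D) = -10 + D
(10918 + J(-196))*(9913 + (R(9, -8) + 64)²) = (10918 - 196)*(9913 + ((-10 - 8) + 64)²) = 10722*(9913 + (-18 + 64)²) = 10722*(9913 + 46²) = 10722*(9913 + 2116) = 10722*12029 = 128974938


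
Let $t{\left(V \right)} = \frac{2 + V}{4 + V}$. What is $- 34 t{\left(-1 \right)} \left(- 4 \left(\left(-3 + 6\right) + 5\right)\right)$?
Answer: $\frac{1088}{3} \approx 362.67$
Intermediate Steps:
$t{\left(V \right)} = \frac{2 + V}{4 + V}$
$- 34 t{\left(-1 \right)} \left(- 4 \left(\left(-3 + 6\right) + 5\right)\right) = - 34 \frac{2 - 1}{4 - 1} \left(- 4 \left(\left(-3 + 6\right) + 5\right)\right) = - 34 \cdot \frac{1}{3} \cdot 1 \left(- 4 \left(3 + 5\right)\right) = - 34 \cdot \frac{1}{3} \cdot 1 \left(\left(-4\right) 8\right) = \left(-34\right) \frac{1}{3} \left(-32\right) = \left(- \frac{34}{3}\right) \left(-32\right) = \frac{1088}{3}$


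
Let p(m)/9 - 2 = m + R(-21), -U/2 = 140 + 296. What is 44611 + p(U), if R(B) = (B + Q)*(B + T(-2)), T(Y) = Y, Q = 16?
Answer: 37816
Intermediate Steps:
U = -872 (U = -2*(140 + 296) = -2*436 = -872)
R(B) = (-2 + B)*(16 + B) (R(B) = (B + 16)*(B - 2) = (16 + B)*(-2 + B) = (-2 + B)*(16 + B))
p(m) = 1053 + 9*m (p(m) = 18 + 9*(m + (-32 + (-21)² + 14*(-21))) = 18 + 9*(m + (-32 + 441 - 294)) = 18 + 9*(m + 115) = 18 + 9*(115 + m) = 18 + (1035 + 9*m) = 1053 + 9*m)
44611 + p(U) = 44611 + (1053 + 9*(-872)) = 44611 + (1053 - 7848) = 44611 - 6795 = 37816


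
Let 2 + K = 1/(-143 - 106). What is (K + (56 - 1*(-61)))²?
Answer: 819905956/62001 ≈ 13224.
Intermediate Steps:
K = -499/249 (K = -2 + 1/(-143 - 106) = -2 + 1/(-249) = -2 - 1/249 = -499/249 ≈ -2.0040)
(K + (56 - 1*(-61)))² = (-499/249 + (56 - 1*(-61)))² = (-499/249 + (56 + 61))² = (-499/249 + 117)² = (28634/249)² = 819905956/62001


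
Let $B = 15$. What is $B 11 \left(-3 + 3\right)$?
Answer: $0$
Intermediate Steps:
$B 11 \left(-3 + 3\right) = 15 \cdot 11 \left(-3 + 3\right) = 165 \cdot 0 = 0$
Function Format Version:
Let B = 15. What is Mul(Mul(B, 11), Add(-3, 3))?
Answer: 0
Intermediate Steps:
Mul(Mul(B, 11), Add(-3, 3)) = Mul(Mul(15, 11), Add(-3, 3)) = Mul(165, 0) = 0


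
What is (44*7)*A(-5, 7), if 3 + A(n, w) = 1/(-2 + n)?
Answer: -968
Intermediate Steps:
A(n, w) = -3 + 1/(-2 + n)
(44*7)*A(-5, 7) = (44*7)*((7 - 3*(-5))/(-2 - 5)) = 308*((7 + 15)/(-7)) = 308*(-⅐*22) = 308*(-22/7) = -968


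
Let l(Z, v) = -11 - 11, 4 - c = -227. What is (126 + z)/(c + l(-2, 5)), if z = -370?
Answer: -244/209 ≈ -1.1675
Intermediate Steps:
c = 231 (c = 4 - 1*(-227) = 4 + 227 = 231)
l(Z, v) = -22
(126 + z)/(c + l(-2, 5)) = (126 - 370)/(231 - 22) = -244/209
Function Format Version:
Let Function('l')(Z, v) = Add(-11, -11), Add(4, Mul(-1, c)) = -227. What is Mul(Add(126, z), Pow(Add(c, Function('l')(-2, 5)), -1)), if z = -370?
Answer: Rational(-244, 209) ≈ -1.1675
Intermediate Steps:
c = 231 (c = Add(4, Mul(-1, -227)) = Add(4, 227) = 231)
Function('l')(Z, v) = -22
Mul(Add(126, z), Pow(Add(c, Function('l')(-2, 5)), -1)) = Mul(Add(126, -370), Pow(Add(231, -22), -1)) = Mul(-244, Pow(209, -1)) = Mul(-244, Rational(1, 209)) = Rational(-244, 209)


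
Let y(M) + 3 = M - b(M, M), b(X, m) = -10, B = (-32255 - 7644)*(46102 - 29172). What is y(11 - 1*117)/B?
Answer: 99/675490070 ≈ 1.4656e-7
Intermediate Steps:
B = -675490070 (B = -39899*16930 = -675490070)
y(M) = 7 + M (y(M) = -3 + (M - 1*(-10)) = -3 + (M + 10) = -3 + (10 + M) = 7 + M)
y(11 - 1*117)/B = (7 + (11 - 1*117))/(-675490070) = (7 + (11 - 117))*(-1/675490070) = (7 - 106)*(-1/675490070) = -99*(-1/675490070) = 99/675490070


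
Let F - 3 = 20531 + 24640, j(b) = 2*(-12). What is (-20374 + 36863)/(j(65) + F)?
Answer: 16489/45150 ≈ 0.36520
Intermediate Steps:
j(b) = -24
F = 45174 (F = 3 + (20531 + 24640) = 3 + 45171 = 45174)
(-20374 + 36863)/(j(65) + F) = (-20374 + 36863)/(-24 + 45174) = 16489/45150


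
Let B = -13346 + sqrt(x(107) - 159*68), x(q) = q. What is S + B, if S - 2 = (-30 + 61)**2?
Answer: -12383 + I*sqrt(10705) ≈ -12383.0 + 103.46*I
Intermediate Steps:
S = 963 (S = 2 + (-30 + 61)**2 = 2 + 31**2 = 2 + 961 = 963)
B = -13346 + I*sqrt(10705) (B = -13346 + sqrt(107 - 159*68) = -13346 + sqrt(107 - 10812) = -13346 + sqrt(-10705) = -13346 + I*sqrt(10705) ≈ -13346.0 + 103.46*I)
S + B = 963 + (-13346 + I*sqrt(10705)) = -12383 + I*sqrt(10705)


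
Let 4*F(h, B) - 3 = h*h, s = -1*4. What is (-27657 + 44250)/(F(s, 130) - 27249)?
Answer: -66372/108977 ≈ -0.60905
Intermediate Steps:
s = -4
F(h, B) = 3/4 + h**2/4 (F(h, B) = 3/4 + (h*h)/4 = 3/4 + h**2/4)
(-27657 + 44250)/(F(s, 130) - 27249) = (-27657 + 44250)/((3/4 + (1/4)*(-4)**2) - 27249) = 16593/((3/4 + (1/4)*16) - 27249) = 16593/((3/4 + 4) - 27249) = 16593/(19/4 - 27249) = 16593/(-108977/4) = 16593*(-4/108977) = -66372/108977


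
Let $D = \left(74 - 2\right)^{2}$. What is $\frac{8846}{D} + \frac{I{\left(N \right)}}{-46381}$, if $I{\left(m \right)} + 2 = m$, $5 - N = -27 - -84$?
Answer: $\frac{205283131}{120219552} \approx 1.7076$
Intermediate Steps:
$N = -52$ ($N = 5 - \left(-27 - -84\right) = 5 - \left(-27 + 84\right) = 5 - 57 = -52$)
$D = 5184$ ($D = 72^{2} = 5184$)
$I{\left(m \right)} = -2 + m$
$\frac{8846}{D} + \frac{I{\left(N \right)}}{-46381} = \frac{8846}{5184} + \frac{-2 - 52}{-46381} = 8846 \cdot \frac{1}{5184} - - \frac{54}{46381} = \frac{4423}{2592} + \frac{54}{46381} = \frac{205283131}{120219552}$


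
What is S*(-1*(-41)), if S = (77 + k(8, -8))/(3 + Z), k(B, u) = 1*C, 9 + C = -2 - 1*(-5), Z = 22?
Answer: 2911/25 ≈ 116.44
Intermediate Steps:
C = -6 (C = -9 + (-2 - 1*(-5)) = -9 + (-2 + 5) = -9 + 3 = -6)
k(B, u) = -6 (k(B, u) = 1*(-6) = -6)
S = 71/25 (S = (77 - 6)/(3 + 22) = 71/25 ≈ 2.8400)
S*(-1*(-41)) = 71*(-1*(-41))/25 = (71/25)*41 = 2911/25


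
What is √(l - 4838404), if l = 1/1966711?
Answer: I*√18714715190756269773/1966711 ≈ 2199.6*I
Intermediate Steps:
l = 1/1966711 ≈ 5.0846e-7
√(l - 4838404) = √(1/1966711 - 4838404) = √(-9515742369243/1966711) = I*√18714715190756269773/1966711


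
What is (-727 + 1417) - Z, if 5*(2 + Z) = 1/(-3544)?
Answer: 12262241/17720 ≈ 692.00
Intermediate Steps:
Z = -35441/17720 (Z = -2 + (⅕)/(-3544) = -2 + (⅕)*(-1/3544) = -2 - 1/17720 = -35441/17720 ≈ -2.0001)
(-727 + 1417) - Z = (-727 + 1417) - 1*(-35441/17720) = 690 + 35441/17720 = 12262241/17720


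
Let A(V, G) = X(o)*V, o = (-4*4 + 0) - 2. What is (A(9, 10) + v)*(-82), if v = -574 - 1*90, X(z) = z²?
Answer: -184664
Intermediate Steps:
o = -18 (o = (-16 + 0) - 2 = -16 - 2 = -18)
v = -664 (v = -574 - 90 = -664)
A(V, G) = 324*V (A(V, G) = (-18)²*V = 324*V)
(A(9, 10) + v)*(-82) = (324*9 - 664)*(-82) = (2916 - 664)*(-82) = 2252*(-82) = -184664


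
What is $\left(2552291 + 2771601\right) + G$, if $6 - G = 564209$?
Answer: $4759689$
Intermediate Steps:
$G = -564203$ ($G = 6 - 564209 = -564203$)
$\left(2552291 + 2771601\right) + G = \left(2552291 + 2771601\right) - 564203 = 5323892 - 564203 = 4759689$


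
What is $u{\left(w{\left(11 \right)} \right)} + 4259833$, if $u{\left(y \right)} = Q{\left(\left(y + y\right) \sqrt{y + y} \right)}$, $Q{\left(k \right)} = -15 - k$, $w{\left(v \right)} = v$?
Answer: $4259818 - 22 \sqrt{22} \approx 4.2597 \cdot 10^{6}$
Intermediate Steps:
$u{\left(y \right)} = -15 - 2 \sqrt{2} y^{\frac{3}{2}}$ ($u{\left(y \right)} = -15 - \left(y + y\right) \sqrt{y + y} = -15 - 2 y \sqrt{2 y} = -15 - 2 y \sqrt{2} \sqrt{y} = -15 - 2 \sqrt{2} y^{\frac{3}{2}}$)
$u{\left(w{\left(11 \right)} \right)} + 4259833 = \left(-15 - 2 \sqrt{2} \cdot 11^{\frac{3}{2}}\right) + 4259833 = \left(-15 - 2 \sqrt{2} \cdot 11 \sqrt{11}\right) + 4259833 = \left(-15 - 22 \sqrt{22}\right) + 4259833 = 4259818 - 22 \sqrt{22}$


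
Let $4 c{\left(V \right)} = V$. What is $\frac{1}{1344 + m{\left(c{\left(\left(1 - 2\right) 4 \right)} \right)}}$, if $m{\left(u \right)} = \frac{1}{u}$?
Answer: $\frac{1}{1343} \approx 0.0007446$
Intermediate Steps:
$c{\left(V \right)} = \frac{V}{4}$
$\frac{1}{1344 + m{\left(c{\left(\left(1 - 2\right) 4 \right)} \right)}} = \frac{1}{1344 + \frac{1}{\frac{1}{4} \left(1 - 2\right) 4}} = \frac{1}{1344 + \frac{1}{\frac{1}{4} \left(\left(-1\right) 4\right)}} = \frac{1}{1344 + \frac{1}{\frac{1}{4} \left(-4\right)}} = \frac{1}{1344 + \frac{1}{-1}} = \frac{1}{1344 - 1} = \frac{1}{1343}$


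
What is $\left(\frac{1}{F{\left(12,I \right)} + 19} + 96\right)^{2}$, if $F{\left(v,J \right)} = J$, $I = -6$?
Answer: $\frac{1560001}{169} \approx 9230.8$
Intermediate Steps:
$\left(\frac{1}{F{\left(12,I \right)} + 19} + 96\right)^{2} = \left(\frac{1}{-6 + 19} + 96\right)^{2} = \left(\frac{1}{13} + 96\right)^{2} = \left(\frac{1249}{13}\right)^{2} = \frac{1560001}{169}$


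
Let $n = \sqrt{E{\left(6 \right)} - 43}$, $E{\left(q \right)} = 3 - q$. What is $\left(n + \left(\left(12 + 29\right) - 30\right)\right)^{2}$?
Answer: $\left(11 + i \sqrt{46}\right)^{2} \approx 75.0 + 149.21 i$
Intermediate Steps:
$n = i \sqrt{46}$ ($n = \sqrt{\left(3 - 6\right) - 43} = \sqrt{-3 - 43} = \sqrt{-46} = i \sqrt{46} \approx 6.7823 i$)
$\left(n + \left(\left(12 + 29\right) - 30\right)\right)^{2} = \left(i \sqrt{46} + \left(\left(12 + 29\right) - 30\right)\right)^{2} = \left(i \sqrt{46} + \left(41 - 30\right)\right)^{2} = \left(i \sqrt{46} + 11\right)^{2} = \left(11 + i \sqrt{46}\right)^{2}$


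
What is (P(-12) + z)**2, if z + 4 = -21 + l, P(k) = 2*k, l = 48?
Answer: 1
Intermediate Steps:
z = 23 (z = -4 + (-21 + 48) = -4 + 27 = 23)
(P(-12) + z)**2 = (2*(-12) + 23)**2 = (-24 + 23)**2 = (-1)**2 = 1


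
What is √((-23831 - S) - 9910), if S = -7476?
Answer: I*√26265 ≈ 162.06*I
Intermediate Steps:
√((-23831 - S) - 9910) = √((-23831 - 1*(-7476)) - 9910) = √((-23831 + 7476) - 9910) = √(-16355 - 9910) = √(-26265) = I*√26265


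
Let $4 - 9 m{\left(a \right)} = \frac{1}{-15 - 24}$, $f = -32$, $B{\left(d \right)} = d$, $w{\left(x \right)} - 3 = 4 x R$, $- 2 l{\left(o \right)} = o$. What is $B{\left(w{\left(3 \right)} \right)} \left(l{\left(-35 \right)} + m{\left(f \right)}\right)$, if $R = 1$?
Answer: $\frac{62995}{234} \approx 269.21$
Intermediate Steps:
$l{\left(o \right)} = - \frac{o}{2}$
$w{\left(x \right)} = 3 + 4 x$ ($w{\left(x \right)} = 3 + 4 x 1 = 3 + 4 x$)
$m{\left(a \right)} = \frac{157}{351}$ ($m{\left(a \right)} = \frac{4}{9} - \frac{1}{9 \left(-15 - 24\right)} = \frac{4}{9} - \frac{1}{9 \left(-39\right)} = \frac{4}{9} - - \frac{1}{351} = \frac{4}{9} + \frac{1}{351} = \frac{157}{351}$)
$B{\left(w{\left(3 \right)} \right)} \left(l{\left(-35 \right)} + m{\left(f \right)}\right) = \left(3 + 4 \cdot 3\right) \left(\left(- \frac{1}{2}\right) \left(-35\right) + \frac{157}{351}\right) = \left(3 + 12\right) \left(\frac{35}{2} + \frac{157}{351}\right) = 15 \cdot \frac{12599}{702} = \frac{62995}{234}$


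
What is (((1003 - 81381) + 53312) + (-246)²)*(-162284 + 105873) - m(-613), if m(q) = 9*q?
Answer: -1886942433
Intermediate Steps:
(((1003 - 81381) + 53312) + (-246)²)*(-162284 + 105873) - m(-613) = (((1003 - 81381) + 53312) + (-246)²)*(-162284 + 105873) - 9*(-613) = ((-80378 + 53312) + 60516)*(-56411) - 1*(-5517) = (-27066 + 60516)*(-56411) + 5517 = 33450*(-56411) + 5517 = -1886947950 + 5517 = -1886942433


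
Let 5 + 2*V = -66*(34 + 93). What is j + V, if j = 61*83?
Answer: 1739/2 ≈ 869.50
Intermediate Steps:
V = -8387/2 (V = -5/2 + (-66*(34 + 93))/2 = -5/2 + (-66*127)/2 = -5/2 + (½)*(-8382) = -5/2 - 4191 = -8387/2 ≈ -4193.5)
j = 5063
j + V = 5063 - 8387/2 = 1739/2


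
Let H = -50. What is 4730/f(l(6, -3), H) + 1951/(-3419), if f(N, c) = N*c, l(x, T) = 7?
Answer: -1685472/119665 ≈ -14.085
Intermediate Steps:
4730/f(l(6, -3), H) + 1951/(-3419) = 4730/((7*(-50))) + 1951/(-3419) = 4730/(-350) + 1951*(-1/3419) = 4730*(-1/350) - 1951/3419 = -473/35 - 1951/3419 = -1685472/119665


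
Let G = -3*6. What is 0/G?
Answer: 0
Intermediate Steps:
G = -18
0/G = 0/(-18) = -1/18*0 = 0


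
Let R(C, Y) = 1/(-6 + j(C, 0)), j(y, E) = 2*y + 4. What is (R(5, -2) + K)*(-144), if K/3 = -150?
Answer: 64782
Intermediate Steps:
j(y, E) = 4 + 2*y
K = -450 (K = 3*(-150) = -450)
R(C, Y) = 1/(-2 + 2*C) (R(C, Y) = 1/(-6 + (4 + 2*C)) = 1/(-2 + 2*C))
(R(5, -2) + K)*(-144) = (1/(2*(-1 + 5)) - 450)*(-144) = ((½)/4 - 450)*(-144) = ((½)*(¼) - 450)*(-144) = (⅛ - 450)*(-144) = -3599/8*(-144) = 64782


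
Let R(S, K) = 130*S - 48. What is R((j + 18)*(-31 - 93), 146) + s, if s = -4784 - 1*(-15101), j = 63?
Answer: -1295451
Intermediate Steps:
s = 10317 (s = -4784 + 15101 = 10317)
R(S, K) = -48 + 130*S
R((j + 18)*(-31 - 93), 146) + s = (-48 + 130*((63 + 18)*(-31 - 93))) + 10317 = (-48 + 130*(81*(-124))) + 10317 = (-48 + 130*(-10044)) + 10317 = (-48 - 1305720) + 10317 = -1305768 + 10317 = -1295451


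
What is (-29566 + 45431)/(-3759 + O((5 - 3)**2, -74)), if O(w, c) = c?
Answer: -15865/3833 ≈ -4.1391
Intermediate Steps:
(-29566 + 45431)/(-3759 + O((5 - 3)**2, -74)) = (-29566 + 45431)/(-3759 - 74) = 15865/(-3833) = 15865*(-1/3833) = -15865/3833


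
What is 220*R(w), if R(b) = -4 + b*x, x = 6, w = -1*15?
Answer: -20680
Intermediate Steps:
w = -15
R(b) = -4 + 6*b (R(b) = -4 + b*6 = -4 + 6*b)
220*R(w) = 220*(-4 + 6*(-15)) = 220*(-4 - 90) = 220*(-94) = -20680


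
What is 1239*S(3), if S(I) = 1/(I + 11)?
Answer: 177/2 ≈ 88.500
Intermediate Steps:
S(I) = 1/(11 + I)
1239*S(3) = 1239/(11 + 3) = 1239/14 = 1239*(1/14) = 177/2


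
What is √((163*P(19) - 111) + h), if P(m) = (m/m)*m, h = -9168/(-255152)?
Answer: √759369269305/15947 ≈ 54.645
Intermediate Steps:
h = 573/15947 (h = -9168*(-1/255152) = 573/15947 ≈ 0.035932)
P(m) = m (P(m) = 1*m = m)
√((163*P(19) - 111) + h) = √((163*19 - 111) + 573/15947) = √((3097 - 111) + 573/15947) = √(2986 + 573/15947) = √(47618315/15947) = √759369269305/15947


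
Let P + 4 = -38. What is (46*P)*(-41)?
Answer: 79212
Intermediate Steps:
P = -42 (P = -4 - 38 = -42)
(46*P)*(-41) = (46*(-42))*(-41) = -1932*(-41) = 79212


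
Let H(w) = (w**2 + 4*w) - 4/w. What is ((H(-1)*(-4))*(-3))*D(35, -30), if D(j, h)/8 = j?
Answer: 3360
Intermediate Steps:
D(j, h) = 8*j
H(w) = w**2 - 4/w + 4*w
((H(-1)*(-4))*(-3))*D(35, -30) = ((((-4 + (-1)**2*(4 - 1))/(-1))*(-4))*(-3))*(8*35) = ((-(-4 + 1*3)*(-4))*(-3))*280 = ((-(-4 + 3)*(-4))*(-3))*280 = ((-1*(-1)*(-4))*(-3))*280 = ((1*(-4))*(-3))*280 = -4*(-3)*280 = 12*280 = 3360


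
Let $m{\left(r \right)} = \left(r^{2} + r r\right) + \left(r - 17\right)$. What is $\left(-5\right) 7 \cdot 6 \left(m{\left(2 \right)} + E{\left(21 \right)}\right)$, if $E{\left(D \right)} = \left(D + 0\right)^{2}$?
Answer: $-91140$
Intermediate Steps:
$m{\left(r \right)} = -17 + r + 2 r^{2}$ ($m{\left(r \right)} = \left(r^{2} + r^{2}\right) + \left(-17 + r\right) = 2 r^{2} + \left(-17 + r\right) = -17 + r + 2 r^{2}$)
$E{\left(D \right)} = D^{2}$
$\left(-5\right) 7 \cdot 6 \left(m{\left(2 \right)} + E{\left(21 \right)}\right) = \left(-5\right) 7 \cdot 6 \left(\left(-17 + 2 + 2 \cdot 2^{2}\right) + 21^{2}\right) = \left(-35\right) 6 \left(\left(-17 + 2 + 2 \cdot 4\right) + 441\right) = - 210 \left(\left(-17 + 2 + 8\right) + 441\right) = - 210 \left(-7 + 441\right) = \left(-210\right) 434 = -91140$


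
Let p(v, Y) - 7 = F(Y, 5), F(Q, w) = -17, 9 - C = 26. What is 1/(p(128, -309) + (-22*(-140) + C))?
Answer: 1/3053 ≈ 0.00032755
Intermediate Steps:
C = -17 (C = 9 - 1*26 = 9 - 26 = -17)
p(v, Y) = -10 (p(v, Y) = 7 - 17 = -10)
1/(p(128, -309) + (-22*(-140) + C)) = 1/(-10 + (-22*(-140) - 17)) = 1/(-10 + (3080 - 17)) = 1/(-10 + 3063) = 1/3053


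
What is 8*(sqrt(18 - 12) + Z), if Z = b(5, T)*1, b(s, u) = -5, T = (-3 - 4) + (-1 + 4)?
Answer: -40 + 8*sqrt(6) ≈ -20.404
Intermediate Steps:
T = -4 (T = -7 + 3 = -4)
Z = -5 (Z = -5*1 = -5)
8*(sqrt(18 - 12) + Z) = 8*(sqrt(18 - 12) - 5) = 8*(sqrt(6) - 5) = 8*(-5 + sqrt(6)) = -40 + 8*sqrt(6)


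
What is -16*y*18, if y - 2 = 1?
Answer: -864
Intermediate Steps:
y = 3 (y = 2 + 1 = 3)
-16*y*18 = -16*3*18 = -48*18 = -864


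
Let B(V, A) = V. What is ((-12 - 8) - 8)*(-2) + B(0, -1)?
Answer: 56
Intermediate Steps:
((-12 - 8) - 8)*(-2) + B(0, -1) = ((-12 - 8) - 8)*(-2) + 0 = (-20 - 8)*(-2) + 0 = -28*(-2) + 0 = 56 + 0 = 56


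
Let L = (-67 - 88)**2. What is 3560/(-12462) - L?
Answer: -149701555/6231 ≈ -24025.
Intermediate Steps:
L = 24025 (L = (-155)**2 = 24025)
3560/(-12462) - L = 3560/(-12462) - 1*24025 = 3560*(-1/12462) - 24025 = -1780/6231 - 24025 = -149701555/6231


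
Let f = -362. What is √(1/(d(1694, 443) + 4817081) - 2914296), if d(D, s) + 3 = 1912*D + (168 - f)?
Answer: I*√47290115309756749770/4028268 ≈ 1707.1*I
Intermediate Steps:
d(D, s) = 527 + 1912*D (d(D, s) = -3 + (1912*D + (168 - 1*(-362))) = -3 + (1912*D + (168 + 362)) = -3 + (1912*D + 530) = -3 + (530 + 1912*D) = 527 + 1912*D)
√(1/(d(1694, 443) + 4817081) - 2914296) = √(1/((527 + 1912*1694) + 4817081) - 2914296) = √(1/((527 + 3238928) + 4817081) - 2914296) = √(1/(3239455 + 4817081) - 2914296) = √(1/8056536 - 2914296) = √(-23479130638655/8056536) = I*√47290115309756749770/4028268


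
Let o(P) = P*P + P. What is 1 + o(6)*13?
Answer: 547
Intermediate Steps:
o(P) = P + P**2 (o(P) = P**2 + P = P + P**2)
1 + o(6)*13 = 1 + (6*(1 + 6))*13 = 1 + (6*7)*13 = 1 + 42*13 = 1 + 546 = 547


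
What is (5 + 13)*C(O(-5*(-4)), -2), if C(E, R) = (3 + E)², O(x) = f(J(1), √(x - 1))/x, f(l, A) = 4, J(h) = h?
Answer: 4608/25 ≈ 184.32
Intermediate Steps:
O(x) = 4/x
(5 + 13)*C(O(-5*(-4)), -2) = (5 + 13)*(3 + 4/((-5*(-4))))² = 18*(3 + 4/20)² = 18*(3 + 4*(1/20))² = 18*(3 + ⅕)² = 18*(16/5)² = 18*(256/25) = 4608/25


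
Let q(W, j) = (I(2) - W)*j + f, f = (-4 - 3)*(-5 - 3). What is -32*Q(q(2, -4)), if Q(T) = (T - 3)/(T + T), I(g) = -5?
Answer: -108/7 ≈ -15.429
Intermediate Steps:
f = 56 (f = -7*(-8) = 56)
q(W, j) = 56 + j*(-5 - W) (q(W, j) = (-5 - W)*j + 56 = j*(-5 - W) + 56 = 56 + j*(-5 - W))
Q(T) = (-3 + T)/(2*T) (Q(T) = (-3 + T)/((2*T)) = (-3 + T)*(1/(2*T)) = (-3 + T)/(2*T))
-32*Q(q(2, -4)) = -16*(-3 + (56 - 5*(-4) - 1*2*(-4)))/(56 - 5*(-4) - 1*2*(-4)) = -16*(-3 + (56 + 20 + 8))/(56 + 20 + 8) = -16*(-3 + 84)/84 = -16*81/84 = -32*27/56 = -108/7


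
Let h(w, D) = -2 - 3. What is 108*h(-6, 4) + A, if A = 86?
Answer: -454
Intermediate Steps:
h(w, D) = -5
108*h(-6, 4) + A = 108*(-5) + 86 = -540 + 86 = -454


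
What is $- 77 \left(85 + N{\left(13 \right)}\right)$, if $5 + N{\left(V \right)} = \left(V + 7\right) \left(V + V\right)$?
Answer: $-46200$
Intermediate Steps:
$N{\left(V \right)} = -5 + 2 V \left(7 + V\right)$ ($N{\left(V \right)} = -5 + \left(V + 7\right) \left(V + V\right) = -5 + \left(7 + V\right) 2 V = -5 + 2 V \left(7 + V\right)$)
$- 77 \left(85 + N{\left(13 \right)}\right) = - 77 \left(85 + \left(-5 + 2 \cdot 13^{2} + 14 \cdot 13\right)\right) = - 77 \left(85 + \left(-5 + 2 \cdot 169 + 182\right)\right) = - 77 \left(85 + \left(-5 + 338 + 182\right)\right) = - 77 \left(85 + 515\right) = \left(-77\right) 600 = -46200$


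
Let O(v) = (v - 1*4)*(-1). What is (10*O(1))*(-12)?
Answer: -360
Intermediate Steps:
O(v) = 4 - v (O(v) = (v - 4)*(-1) = (-4 + v)*(-1) = 4 - v)
(10*O(1))*(-12) = (10*(4 - 1*1))*(-12) = (10*(4 - 1))*(-12) = (10*3)*(-12) = 30*(-12) = -360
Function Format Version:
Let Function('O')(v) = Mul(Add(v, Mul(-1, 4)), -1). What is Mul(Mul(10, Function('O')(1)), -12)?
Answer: -360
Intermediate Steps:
Function('O')(v) = Add(4, Mul(-1, v)) (Function('O')(v) = Mul(Add(v, -4), -1) = Mul(Add(-4, v), -1) = Add(4, Mul(-1, v)))
Mul(Mul(10, Function('O')(1)), -12) = Mul(Mul(10, Add(4, Mul(-1, 1))), -12) = Mul(Mul(10, Add(4, -1)), -12) = Mul(Mul(10, 3), -12) = Mul(30, -12) = -360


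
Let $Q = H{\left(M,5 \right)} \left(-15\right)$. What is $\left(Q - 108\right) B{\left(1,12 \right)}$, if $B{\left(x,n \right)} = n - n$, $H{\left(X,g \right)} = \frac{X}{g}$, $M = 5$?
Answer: $0$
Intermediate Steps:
$Q = -15$ ($Q = \frac{5}{5} \left(-15\right) = 5 \cdot \frac{1}{5} \left(-15\right) = 1 \left(-15\right) = -15$)
$B{\left(x,n \right)} = 0$
$\left(Q - 108\right) B{\left(1,12 \right)} = \left(-15 - 108\right) 0 = \left(-123\right) 0 = 0$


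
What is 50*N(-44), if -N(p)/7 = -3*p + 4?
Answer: -47600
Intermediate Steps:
N(p) = -28 + 21*p (N(p) = -7*(-3*p + 4) = -7*(4 - 3*p) = -28 + 21*p)
50*N(-44) = 50*(-28 + 21*(-44)) = 50*(-28 - 924) = 50*(-952) = -47600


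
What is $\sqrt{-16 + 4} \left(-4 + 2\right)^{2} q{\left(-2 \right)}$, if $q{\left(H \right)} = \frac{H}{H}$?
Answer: $8 i \sqrt{3} \approx 13.856 i$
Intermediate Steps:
$q{\left(H \right)} = 1$
$\sqrt{-16 + 4} \left(-4 + 2\right)^{2} q{\left(-2 \right)} = \sqrt{-16 + 4} \left(-4 + 2\right)^{2} \cdot 1 = \sqrt{-12} \left(-2\right)^{2} \cdot 1 = 2 i \sqrt{3} \cdot 4 \cdot 1 = 8 i \sqrt{3} \cdot 1 = 8 i \sqrt{3}$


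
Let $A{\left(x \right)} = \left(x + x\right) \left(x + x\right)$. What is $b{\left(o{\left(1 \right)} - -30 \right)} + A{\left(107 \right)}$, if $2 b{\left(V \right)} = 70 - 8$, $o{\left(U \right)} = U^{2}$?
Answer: $45827$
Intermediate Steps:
$A{\left(x \right)} = 4 x^{2}$ ($A{\left(x \right)} = 2 x 2 x = 4 x^{2}$)
$b{\left(V \right)} = 31$ ($b{\left(V \right)} = \frac{70 - 8}{2} = \frac{1}{2} \cdot 62 = 31$)
$b{\left(o{\left(1 \right)} - -30 \right)} + A{\left(107 \right)} = 31 + 4 \cdot 107^{2} = 31 + 4 \cdot 11449 = 31 + 45796 = 45827$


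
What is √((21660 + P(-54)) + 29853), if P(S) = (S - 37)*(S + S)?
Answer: √61341 ≈ 247.67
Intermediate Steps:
P(S) = 2*S*(-37 + S) (P(S) = (-37 + S)*(2*S) = 2*S*(-37 + S))
√((21660 + P(-54)) + 29853) = √((21660 + 2*(-54)*(-37 - 54)) + 29853) = √((21660 + 2*(-54)*(-91)) + 29853) = √((21660 + 9828) + 29853) = √(31488 + 29853) = √61341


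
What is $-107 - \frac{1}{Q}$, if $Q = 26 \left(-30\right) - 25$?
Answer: $- \frac{86134}{805} \approx -107.0$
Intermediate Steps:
$Q = -805$ ($Q = -780 - 25 = -805$)
$-107 - \frac{1}{Q} = -107 - \frac{1}{-805} = -107 - - \frac{1}{805} = -107 + \frac{1}{805} = - \frac{86134}{805}$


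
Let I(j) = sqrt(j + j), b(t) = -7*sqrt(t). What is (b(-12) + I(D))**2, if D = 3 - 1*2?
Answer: -586 - 28*I*sqrt(6) ≈ -586.0 - 68.586*I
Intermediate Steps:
D = 1 (D = 3 - 2 = 1)
I(j) = sqrt(2)*sqrt(j) (I(j) = sqrt(2*j) = sqrt(2)*sqrt(j))
(b(-12) + I(D))**2 = (-14*I*sqrt(3) + sqrt(2)*sqrt(1))**2 = (-14*I*sqrt(3) + sqrt(2)*1)**2 = (-14*I*sqrt(3) + sqrt(2))**2 = (sqrt(2) - 14*I*sqrt(3))**2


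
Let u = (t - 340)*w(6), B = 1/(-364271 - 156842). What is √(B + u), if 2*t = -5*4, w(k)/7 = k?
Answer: I*√3991913754425413/521113 ≈ 121.24*I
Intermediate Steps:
w(k) = 7*k
t = -10 (t = (-5*4)/2 = (½)*(-20) = -10)
B = -1/521113 (B = 1/(-521113) = -1/521113 ≈ -1.9190e-6)
u = -14700 (u = (-10 - 340)*(7*6) = -350*42 = -14700)
√(B + u) = √(-1/521113 - 14700) = √(-7660361101/521113) = I*√3991913754425413/521113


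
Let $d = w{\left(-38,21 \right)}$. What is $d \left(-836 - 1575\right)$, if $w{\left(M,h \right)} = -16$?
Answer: $38576$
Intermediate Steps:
$d = -16$
$d \left(-836 - 1575\right) = - 16 \left(-836 - 1575\right) = \left(-16\right) \left(-2411\right) = 38576$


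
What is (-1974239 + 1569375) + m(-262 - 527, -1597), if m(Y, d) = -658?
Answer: -405522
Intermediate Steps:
(-1974239 + 1569375) + m(-262 - 527, -1597) = (-1974239 + 1569375) - 658 = -404864 - 658 = -405522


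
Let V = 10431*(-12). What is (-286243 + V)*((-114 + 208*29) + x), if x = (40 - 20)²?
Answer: -2599319970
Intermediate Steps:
x = 400 (x = 20² = 400)
V = -125172
(-286243 + V)*((-114 + 208*29) + x) = (-286243 - 125172)*((-114 + 208*29) + 400) = -411415*((-114 + 6032) + 400) = -411415*(5918 + 400) = -411415*6318 = -2599319970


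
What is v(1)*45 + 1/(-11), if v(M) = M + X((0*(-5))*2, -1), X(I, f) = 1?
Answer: 989/11 ≈ 89.909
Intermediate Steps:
v(M) = 1 + M (v(M) = M + 1 = 1 + M)
v(1)*45 + 1/(-11) = (1 + 1)*45 + 1/(-11) = 2*45 - 1/11 = 90 - 1/11 = 989/11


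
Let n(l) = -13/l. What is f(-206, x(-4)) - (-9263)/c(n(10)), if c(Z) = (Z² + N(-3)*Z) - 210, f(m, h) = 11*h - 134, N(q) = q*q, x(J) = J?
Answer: -4842478/22001 ≈ -220.10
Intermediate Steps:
N(q) = q²
f(m, h) = -134 + 11*h
c(Z) = -210 + Z² + 9*Z (c(Z) = (Z² + (-3)²*Z) - 210 = (Z² + 9*Z) - 210 = -210 + Z² + 9*Z)
f(-206, x(-4)) - (-9263)/c(n(10)) = (-134 + 11*(-4)) - (-9263)/(-210 + (-13/10)² + 9*(-13/10)) = (-134 - 44) - (-9263)/(-210 + (-13*⅒)² + 9*(-13*⅒)) = -178 - (-9263)/(-210 + (-13/10)² + 9*(-13/10)) = -178 - (-9263)/(-210 + 169/100 - 117/10) = -178 - (-9263)/(-22001/100) = -178 - (-9263)*(-100)/22001 = -178 - 1*926300/22001 = -178 - 926300/22001 = -4842478/22001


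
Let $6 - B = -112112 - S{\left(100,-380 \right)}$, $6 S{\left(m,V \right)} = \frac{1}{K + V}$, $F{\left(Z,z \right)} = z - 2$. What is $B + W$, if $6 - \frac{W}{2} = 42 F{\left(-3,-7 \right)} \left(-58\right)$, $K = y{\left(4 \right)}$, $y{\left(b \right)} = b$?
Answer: $\frac{154044191}{2256} \approx 68282.0$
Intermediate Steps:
$K = 4$
$F{\left(Z,z \right)} = -2 + z$
$W = -43836$ ($W = 12 - 2 \cdot 42 \left(-2 - 7\right) \left(-58\right) = 12 - 2 \cdot 42 \left(-9\right) \left(-58\right) = 12 - 2 \left(\left(-378\right) \left(-58\right)\right) = 12 - 43848 = -43836$)
$S{\left(m,V \right)} = \frac{1}{6 \left(4 + V\right)}$
$B = \frac{252938207}{2256}$ ($B = 6 - \left(-112112 - \frac{1}{6 \left(4 - 380\right)}\right) = 6 - \left(-112112 - \frac{1}{6 \left(-376\right)}\right) = 6 - \left(-112112 - \frac{1}{6} \left(- \frac{1}{376}\right)\right) = 6 - \left(-112112 - - \frac{1}{2256}\right) = 6 - \left(-112112 + \frac{1}{2256}\right) = 6 - - \frac{252924671}{2256} = 6 + \frac{252924671}{2256} = \frac{252938207}{2256} \approx 1.1212 \cdot 10^{5}$)
$B + W = \frac{252938207}{2256} - 43836 = \frac{154044191}{2256}$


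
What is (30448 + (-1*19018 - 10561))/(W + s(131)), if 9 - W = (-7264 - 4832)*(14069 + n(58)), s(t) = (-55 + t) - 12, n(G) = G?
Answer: 869/170880265 ≈ 5.0854e-6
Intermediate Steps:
s(t) = -67 + t
W = 170880201 (W = 9 - (-7264 - 4832)*(14069 + 58) = 9 - (-12096)*14127 = 9 - 1*(-170880192) = 9 + 170880192 = 170880201)
(30448 + (-1*19018 - 10561))/(W + s(131)) = (30448 + (-1*19018 - 10561))/(170880201 + (-67 + 131)) = (30448 + (-19018 - 10561))/(170880201 + 64) = (30448 - 29579)/170880265 = 869*(1/170880265) = 869/170880265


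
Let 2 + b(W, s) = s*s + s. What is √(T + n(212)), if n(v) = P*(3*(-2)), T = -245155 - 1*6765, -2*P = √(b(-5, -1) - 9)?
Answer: √(-251920 + 3*I*√11) ≈ 0.0099 + 501.92*I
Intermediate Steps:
b(W, s) = -2 + s + s² (b(W, s) = -2 + (s*s + s) = -2 + (s² + s) = -2 + (s + s²) = -2 + s + s²)
P = -I*√11/2 (P = -√((-2 - 1 + (-1)²) - 9)/2 = -√((-2 - 1 + 1) - 9)/2 = -√(-2 - 9)/2 = -I*√11/2 ≈ -1.6583*I)
T = -251920 (T = -245155 - 6765 = -251920)
n(v) = 3*I*√11 (n(v) = (-I*√11/2)*(3*(-2)) = -I*√11/2*(-6) = 3*I*√11)
√(T + n(212)) = √(-251920 + 3*I*√11)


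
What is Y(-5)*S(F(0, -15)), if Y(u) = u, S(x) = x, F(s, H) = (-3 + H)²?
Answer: -1620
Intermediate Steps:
Y(-5)*S(F(0, -15)) = -5*(-3 - 15)² = -5*(-18)² = -5*324 = -1620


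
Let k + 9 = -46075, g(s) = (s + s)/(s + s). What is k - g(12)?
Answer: -46085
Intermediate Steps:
g(s) = 1 (g(s) = (2*s)/((2*s)) = (2*s)*(1/(2*s)) = 1)
k = -46084 (k = -9 - 46075 = -46084)
k - g(12) = -46084 - 1*1 = -46084 - 1 = -46085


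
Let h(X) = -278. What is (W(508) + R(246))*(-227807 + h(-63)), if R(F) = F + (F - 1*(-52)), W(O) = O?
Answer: -239945420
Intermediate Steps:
R(F) = 52 + 2*F (R(F) = F + (F + 52) = F + (52 + F) = 52 + 2*F)
(W(508) + R(246))*(-227807 + h(-63)) = (508 + (52 + 2*246))*(-227807 - 278) = (508 + (52 + 492))*(-228085) = (508 + 544)*(-228085) = 1052*(-228085) = -239945420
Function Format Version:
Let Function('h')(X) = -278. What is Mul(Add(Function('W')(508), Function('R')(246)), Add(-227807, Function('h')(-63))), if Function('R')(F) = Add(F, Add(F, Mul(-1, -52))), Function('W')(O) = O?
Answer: -239945420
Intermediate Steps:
Function('R')(F) = Add(52, Mul(2, F)) (Function('R')(F) = Add(F, Add(F, 52)) = Add(F, Add(52, F)) = Add(52, Mul(2, F)))
Mul(Add(Function('W')(508), Function('R')(246)), Add(-227807, Function('h')(-63))) = Mul(Add(508, Add(52, Mul(2, 246))), Add(-227807, -278)) = Mul(Add(508, Add(52, 492)), -228085) = Mul(Add(508, 544), -228085) = Mul(1052, -228085) = -239945420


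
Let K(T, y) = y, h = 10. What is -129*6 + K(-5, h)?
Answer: -764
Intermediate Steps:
-129*6 + K(-5, h) = -129*6 + 10 = -774 + 10 = -764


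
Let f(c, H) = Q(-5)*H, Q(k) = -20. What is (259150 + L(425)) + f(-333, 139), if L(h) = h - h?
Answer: 256370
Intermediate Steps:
L(h) = 0
f(c, H) = -20*H
(259150 + L(425)) + f(-333, 139) = (259150 + 0) - 20*139 = 259150 - 2780 = 256370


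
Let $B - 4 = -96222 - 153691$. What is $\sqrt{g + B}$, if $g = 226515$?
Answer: $i \sqrt{23394} \approx 152.95 i$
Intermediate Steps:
$B = -249909$ ($B = 4 - 249913 = -249909$)
$\sqrt{g + B} = \sqrt{226515 - 249909} = \sqrt{-23394} = i \sqrt{23394}$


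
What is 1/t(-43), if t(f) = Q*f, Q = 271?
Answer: -1/11653 ≈ -8.5815e-5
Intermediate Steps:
t(f) = 271*f
1/t(-43) = 1/(271*(-43)) = 1/(-11653) = -1/11653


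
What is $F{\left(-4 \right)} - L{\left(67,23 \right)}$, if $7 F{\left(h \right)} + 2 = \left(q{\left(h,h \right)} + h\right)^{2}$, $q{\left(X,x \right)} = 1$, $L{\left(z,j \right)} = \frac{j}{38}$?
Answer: $\frac{15}{38} \approx 0.39474$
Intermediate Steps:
$L{\left(z,j \right)} = \frac{j}{38}$ ($L{\left(z,j \right)} = j \frac{1}{38} = \frac{j}{38}$)
$F{\left(h \right)} = - \frac{2}{7} + \frac{\left(1 + h\right)^{2}}{7}$
$F{\left(-4 \right)} - L{\left(67,23 \right)} = \left(- \frac{2}{7} + \frac{\left(1 - 4\right)^{2}}{7}\right) - \frac{1}{38} \cdot 23 = \left(- \frac{2}{7} + \frac{\left(-3\right)^{2}}{7}\right) - \frac{23}{38} = \left(- \frac{2}{7} + \frac{1}{7} \cdot 9\right) - \frac{23}{38} = \left(- \frac{2}{7} + \frac{9}{7}\right) - \frac{23}{38} = 1 - \frac{23}{38} = \frac{15}{38}$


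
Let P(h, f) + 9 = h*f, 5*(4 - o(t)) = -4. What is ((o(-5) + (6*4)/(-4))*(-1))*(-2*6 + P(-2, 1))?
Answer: -138/5 ≈ -27.600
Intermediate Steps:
o(t) = 24/5 (o(t) = 4 - ⅕*(-4) = 4 + ⅘ = 24/5)
P(h, f) = -9 + f*h (P(h, f) = -9 + h*f = -9 + f*h)
((o(-5) + (6*4)/(-4))*(-1))*(-2*6 + P(-2, 1)) = ((24/5 + (6*4)/(-4))*(-1))*(-2*6 + (-9 + 1*(-2))) = ((24/5 - ¼*24)*(-1))*(-12 + (-9 - 2)) = ((24/5 - 6)*(-1))*(-12 - 11) = -6/5*(-1)*(-23) = (6/5)*(-23) = -138/5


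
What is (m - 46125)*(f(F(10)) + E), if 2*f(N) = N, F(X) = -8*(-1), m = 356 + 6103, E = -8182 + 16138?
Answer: -315741360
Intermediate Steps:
E = 7956
m = 6459
F(X) = 8
f(N) = N/2
(m - 46125)*(f(F(10)) + E) = (6459 - 46125)*((½)*8 + 7956) = -39666*(4 + 7956) = -39666*7960 = -315741360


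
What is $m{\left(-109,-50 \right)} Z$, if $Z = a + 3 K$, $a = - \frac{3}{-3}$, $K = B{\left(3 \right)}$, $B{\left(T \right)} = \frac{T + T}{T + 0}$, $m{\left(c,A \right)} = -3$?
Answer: $-21$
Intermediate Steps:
$B{\left(T \right)} = 2$ ($B{\left(T \right)} = \frac{2 T}{T} = 2$)
$K = 2$
$a = 1$ ($a = \left(-3\right) \left(- \frac{1}{3}\right) = 1$)
$Z = 7$ ($Z = 1 + 3 \cdot 2 = 1 + 6 = 7$)
$m{\left(-109,-50 \right)} Z = \left(-3\right) 7 = -21$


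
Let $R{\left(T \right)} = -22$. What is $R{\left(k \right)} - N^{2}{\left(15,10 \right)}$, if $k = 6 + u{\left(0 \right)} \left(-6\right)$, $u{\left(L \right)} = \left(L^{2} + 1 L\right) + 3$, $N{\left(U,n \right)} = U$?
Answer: $-247$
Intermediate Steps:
$u{\left(L \right)} = 3 + L + L^{2}$ ($u{\left(L \right)} = \left(L^{2} + L\right) + 3 = \left(L + L^{2}\right) + 3 = 3 + L + L^{2}$)
$k = -12$ ($k = 6 + \left(3 + 0 + 0^{2}\right) \left(-6\right) = 6 + \left(3 + 0 + 0\right) \left(-6\right) = 6 + 3 \left(-6\right) = 6 - 18 = -12$)
$R{\left(k \right)} - N^{2}{\left(15,10 \right)} = -22 - 15^{2} = -22 - 225 = -247$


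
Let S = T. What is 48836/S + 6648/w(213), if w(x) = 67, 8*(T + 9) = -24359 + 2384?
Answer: 120392360/1477149 ≈ 81.503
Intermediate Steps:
T = -22047/8 (T = -9 + (-24359 + 2384)/8 = -9 + (1/8)*(-21975) = -9 - 21975/8 = -22047/8 ≈ -2755.9)
S = -22047/8 ≈ -2755.9
48836/S + 6648/w(213) = 48836/(-22047/8) + 6648/67 = 48836*(-8/22047) + 6648*(1/67) = -390688/22047 + 6648/67 = 120392360/1477149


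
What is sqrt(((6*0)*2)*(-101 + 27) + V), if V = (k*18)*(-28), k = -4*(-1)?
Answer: 12*I*sqrt(14) ≈ 44.9*I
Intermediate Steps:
k = 4
V = -2016 (V = (4*18)*(-28) = 72*(-28) = -2016)
sqrt(((6*0)*2)*(-101 + 27) + V) = sqrt(((6*0)*2)*(-101 + 27) - 2016) = sqrt((0*2)*(-74) - 2016) = sqrt(0*(-74) - 2016) = sqrt(0 - 2016) = sqrt(-2016) = 12*I*sqrt(14)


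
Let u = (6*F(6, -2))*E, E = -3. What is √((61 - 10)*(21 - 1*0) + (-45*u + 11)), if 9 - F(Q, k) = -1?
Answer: √9182 ≈ 95.823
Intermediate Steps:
F(Q, k) = 10 (F(Q, k) = 9 - 1*(-1) = 9 + 1 = 10)
u = -180 (u = (6*10)*(-3) = 60*(-3) = -180)
√((61 - 10)*(21 - 1*0) + (-45*u + 11)) = √((61 - 10)*(21 - 1*0) + (-45*(-180) + 11)) = √(51*(21 + 0) + (8100 + 11)) = √(51*21 + 8111) = √(1071 + 8111) = √9182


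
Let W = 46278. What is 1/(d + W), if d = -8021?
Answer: 1/38257 ≈ 2.6139e-5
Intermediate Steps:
1/(d + W) = 1/(-8021 + 46278) = 1/38257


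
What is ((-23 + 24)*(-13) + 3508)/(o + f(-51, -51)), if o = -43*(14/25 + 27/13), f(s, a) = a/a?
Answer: -1135875/36526 ≈ -31.098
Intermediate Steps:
f(s, a) = 1
o = -36851/325 (o = -43*(14*(1/25) + 27*(1/13)) = -43*(14/25 + 27/13) = -43*857/325 = -36851/325 ≈ -113.39)
((-23 + 24)*(-13) + 3508)/(o + f(-51, -51)) = ((-23 + 24)*(-13) + 3508)/(-36851/325 + 1) = (1*(-13) + 3508)/(-36526/325) = (-13 + 3508)*(-325/36526) = 3495*(-325/36526) = -1135875/36526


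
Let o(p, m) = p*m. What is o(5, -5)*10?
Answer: -250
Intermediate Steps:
o(p, m) = m*p
o(5, -5)*10 = -5*5*10 = -25*10 = -250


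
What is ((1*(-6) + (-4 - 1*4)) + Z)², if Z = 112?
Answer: 9604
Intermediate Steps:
((1*(-6) + (-4 - 1*4)) + Z)² = ((1*(-6) + (-4 - 1*4)) + 112)² = ((-6 + (-4 - 4)) + 112)² = ((-6 - 8) + 112)² = (-14 + 112)² = 98² = 9604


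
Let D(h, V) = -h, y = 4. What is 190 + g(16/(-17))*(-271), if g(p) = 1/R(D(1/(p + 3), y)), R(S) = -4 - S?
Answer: 32855/123 ≈ 267.11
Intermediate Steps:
g(p) = 1/(-4 + 1/(3 + p)) (g(p) = 1/(-4 - (-1)/(p + 3)) = 1/(-4 - (-1)/(3 + p)) = 1/(-4 + 1/(3 + p)))
190 + g(16/(-17))*(-271) = 190 + ((-3 - 16/(-17))/(11 + 4*(16/(-17))))*(-271) = 190 + ((-3 - 16*(-1)/17)/(11 + 4*(16*(-1/17))))*(-271) = 190 + ((-3 - 1*(-16/17))/(11 + 4*(-16/17)))*(-271) = 190 + ((-3 + 16/17)/(11 - 64/17))*(-271) = 190 + (-35/17/(123/17))*(-271) = 190 + ((17/123)*(-35/17))*(-271) = 190 - 35/123*(-271) = 190 + 9485/123 = 32855/123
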